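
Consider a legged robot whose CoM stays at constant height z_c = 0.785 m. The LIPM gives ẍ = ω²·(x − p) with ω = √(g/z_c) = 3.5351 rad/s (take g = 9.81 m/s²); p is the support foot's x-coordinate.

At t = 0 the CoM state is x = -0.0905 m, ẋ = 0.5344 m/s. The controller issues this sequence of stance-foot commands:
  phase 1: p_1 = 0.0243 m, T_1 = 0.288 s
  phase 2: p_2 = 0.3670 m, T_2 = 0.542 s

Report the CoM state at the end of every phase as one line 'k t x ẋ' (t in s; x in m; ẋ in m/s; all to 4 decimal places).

phase 1: p=0.0243, T=0.288, ωT=1.018109, cosh=1.564616, sinh=1.203339; start (x,ẋ)=(-0.090500, 0.534400) → end (x,ẋ)=(0.026590, 0.347781)
phase 2: p=0.3670, T=0.542, ωT=1.916024, cosh=3.470542, sinh=3.323351; start (x,ẋ)=(0.026590, 0.347781) → end (x,ẋ)=(-0.487457, -2.792274)

1 0.2880 0.0266 0.3478
2 0.8300 -0.4875 -2.7923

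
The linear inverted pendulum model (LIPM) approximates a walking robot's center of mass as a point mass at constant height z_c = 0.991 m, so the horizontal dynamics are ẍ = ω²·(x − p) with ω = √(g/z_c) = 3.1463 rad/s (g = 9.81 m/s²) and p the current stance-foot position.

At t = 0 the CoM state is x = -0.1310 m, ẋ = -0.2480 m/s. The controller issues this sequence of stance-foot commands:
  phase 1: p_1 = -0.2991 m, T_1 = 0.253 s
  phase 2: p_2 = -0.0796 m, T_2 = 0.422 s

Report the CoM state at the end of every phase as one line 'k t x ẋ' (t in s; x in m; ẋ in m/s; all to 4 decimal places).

1 0.2530 -0.1445 0.1361
2 0.6750 -0.1347 -0.0831

phase 1: p=-0.2991, T=0.253, ωT=0.796014, cosh=1.333905, sinh=0.882782; start (x,ẋ)=(-0.131000, -0.248000) → end (x,ẋ)=(-0.144454, 0.136089)
phase 2: p=-0.0796, T=0.422, ωT=1.327739, cosh=2.018789, sinh=1.753713; start (x,ẋ)=(-0.144454, 0.136089) → end (x,ẋ)=(-0.134672, -0.083110)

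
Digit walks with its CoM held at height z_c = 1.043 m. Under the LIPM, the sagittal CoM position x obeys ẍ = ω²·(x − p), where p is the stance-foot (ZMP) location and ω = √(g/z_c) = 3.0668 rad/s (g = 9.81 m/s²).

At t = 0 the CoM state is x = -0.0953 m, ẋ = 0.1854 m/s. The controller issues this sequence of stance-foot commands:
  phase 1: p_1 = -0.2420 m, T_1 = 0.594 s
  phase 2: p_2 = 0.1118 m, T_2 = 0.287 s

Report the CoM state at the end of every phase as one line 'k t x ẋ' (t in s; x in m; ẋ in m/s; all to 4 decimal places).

1 0.5940 0.4053 1.9424
2 0.8810 1.1588 3.6432

phase 1: p=-0.2420, T=0.594, ωT=1.821679, cosh=3.171992, sinh=3.010239; start (x,ẋ)=(-0.095300, 0.185400) → end (x,ẋ)=(0.405312, 1.942392)
phase 2: p=0.1118, T=0.287, ωT=0.880172, cosh=1.413013, sinh=0.998301; start (x,ẋ)=(0.405312, 1.942392) → end (x,ẋ)=(1.158821, 3.643238)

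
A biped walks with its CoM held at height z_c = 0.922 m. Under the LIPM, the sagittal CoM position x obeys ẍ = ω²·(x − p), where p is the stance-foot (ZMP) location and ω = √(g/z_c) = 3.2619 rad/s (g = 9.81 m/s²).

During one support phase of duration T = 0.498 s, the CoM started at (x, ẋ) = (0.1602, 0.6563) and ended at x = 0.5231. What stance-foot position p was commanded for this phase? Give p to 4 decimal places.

ωT = 3.2619·0.498 = 1.624426; cosh(ωT) = 2.636265, sinh(ωT) = 2.439241
x(T) = p + (x₀−p)·cosh(ωT) + (ẋ₀/ω)·sinh(ωT) ⇒ p·(1 − cosh) = x(T) − x₀·cosh − (ẋ₀/ω)·sinh
numerator   = 0.5231 − (0.1602)·2.636265 − (0.6563/3.2619)·2.439241 = -0.390009
denominator = 1 − 2.636265 = -1.636265
p = -0.390009 / -1.636265 = 0.2384

p = 0.2384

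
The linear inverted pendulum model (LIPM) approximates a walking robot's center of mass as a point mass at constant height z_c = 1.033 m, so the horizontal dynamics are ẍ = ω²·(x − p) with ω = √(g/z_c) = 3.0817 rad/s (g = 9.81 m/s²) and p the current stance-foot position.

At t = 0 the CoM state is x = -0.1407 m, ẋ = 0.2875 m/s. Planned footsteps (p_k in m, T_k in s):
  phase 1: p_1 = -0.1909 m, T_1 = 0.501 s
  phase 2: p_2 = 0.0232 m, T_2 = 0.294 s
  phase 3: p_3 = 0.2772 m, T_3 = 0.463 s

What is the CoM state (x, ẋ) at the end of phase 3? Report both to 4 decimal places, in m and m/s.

x = 2.0666, ẋ = 5.7690

phase 1: p=-0.1909, T=0.501, ωT=1.543932, cosh=2.448253, sinh=2.234713; start (x,ẋ)=(-0.140700, 0.287500) → end (x,ẋ)=(0.140485, 1.049586)
phase 2: p=0.0232, T=0.294, ωT=0.906020, cosh=1.439292, sinh=1.035162; start (x,ẋ)=(0.140485, 1.049586) → end (x,ẋ)=(0.544569, 1.884805)
phase 3: p=0.2772, T=0.463, ωT=1.426827, cosh=2.202766, sinh=1.962696; start (x,ẋ)=(0.544569, 1.884805) → end (x,ẋ)=(2.066561, 5.768951)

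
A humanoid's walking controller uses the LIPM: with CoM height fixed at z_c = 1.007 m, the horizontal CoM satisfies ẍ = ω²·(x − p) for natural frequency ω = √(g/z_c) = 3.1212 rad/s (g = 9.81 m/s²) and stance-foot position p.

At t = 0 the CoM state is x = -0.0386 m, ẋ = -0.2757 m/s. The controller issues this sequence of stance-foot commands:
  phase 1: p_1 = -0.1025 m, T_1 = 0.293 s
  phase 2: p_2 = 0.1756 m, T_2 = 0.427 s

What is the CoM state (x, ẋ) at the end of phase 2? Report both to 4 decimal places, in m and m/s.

phase 1: p=-0.1025, T=0.293, ωT=0.914512, cosh=1.448134, sinh=1.047422; start (x,ẋ)=(-0.038600, -0.275700) → end (x,ẋ)=(-0.102484, -0.190348)
phase 2: p=0.1756, T=0.427, ωT=1.332752, cosh=2.027607, sinh=1.763857; start (x,ẋ)=(-0.102484, -0.190348) → end (x,ẋ)=(-0.495816, -1.916903)

x = -0.4958, ẋ = -1.9169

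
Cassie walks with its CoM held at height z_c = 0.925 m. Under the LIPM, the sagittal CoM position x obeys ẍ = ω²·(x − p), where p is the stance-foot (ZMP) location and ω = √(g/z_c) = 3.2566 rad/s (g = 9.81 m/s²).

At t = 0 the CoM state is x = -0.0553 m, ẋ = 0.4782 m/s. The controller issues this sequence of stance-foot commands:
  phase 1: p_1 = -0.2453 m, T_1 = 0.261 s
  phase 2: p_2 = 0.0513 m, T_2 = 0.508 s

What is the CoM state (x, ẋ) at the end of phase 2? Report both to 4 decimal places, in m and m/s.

phase 1: p=-0.2453, T=0.261, ωT=0.849973, cosh=1.383505, sinh=0.956078; start (x,ẋ)=(-0.055300, 0.478200) → end (x,ẋ)=(0.157957, 1.253169)
phase 2: p=0.0513, T=0.508, ωT=1.654353, cosh=2.710455, sinh=2.519239; start (x,ẋ)=(0.157957, 1.253169) → end (x,ẋ)=(1.309814, 4.271686)

x = 1.3098, ẋ = 4.2717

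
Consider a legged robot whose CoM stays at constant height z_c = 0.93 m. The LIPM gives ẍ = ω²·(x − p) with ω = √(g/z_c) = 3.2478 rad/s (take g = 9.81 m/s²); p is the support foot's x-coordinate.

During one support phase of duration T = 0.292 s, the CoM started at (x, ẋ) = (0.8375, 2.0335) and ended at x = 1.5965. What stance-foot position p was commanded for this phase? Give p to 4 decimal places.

p = 0.6886

ωT = 3.2478·0.292 = 0.948358; cosh(ωT) = 1.484422, sinh(ωT) = 1.097045
x(T) = p + (x₀−p)·cosh(ωT) + (ẋ₀/ω)·sinh(ωT) ⇒ p·(1 − cosh) = x(T) − x₀·cosh − (ẋ₀/ω)·sinh
numerator   = 1.5965 − (0.8375)·1.484422 − (2.0335/3.2478)·1.097045 = -0.333581
denominator = 1 − 1.484422 = -0.484422
p = -0.333581 / -0.484422 = 0.6886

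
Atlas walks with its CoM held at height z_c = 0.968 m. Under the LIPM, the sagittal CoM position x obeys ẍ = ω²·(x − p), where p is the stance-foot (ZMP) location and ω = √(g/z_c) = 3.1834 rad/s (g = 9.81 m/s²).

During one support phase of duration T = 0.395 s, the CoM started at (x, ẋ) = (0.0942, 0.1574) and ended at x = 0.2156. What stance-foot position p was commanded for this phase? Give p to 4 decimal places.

ωT = 3.1834·0.395 = 1.257443; cosh(ωT) = 1.900399, sinh(ωT) = 1.616019
x(T) = p + (x₀−p)·cosh(ωT) + (ẋ₀/ω)·sinh(ωT) ⇒ p·(1 − cosh) = x(T) − x₀·cosh − (ẋ₀/ω)·sinh
numerator   = 0.2156 − (0.0942)·1.900399 − (0.1574/3.1834)·1.616019 = -0.043320
denominator = 1 − 1.900399 = -0.900399
p = -0.043320 / -0.900399 = 0.0481

p = 0.0481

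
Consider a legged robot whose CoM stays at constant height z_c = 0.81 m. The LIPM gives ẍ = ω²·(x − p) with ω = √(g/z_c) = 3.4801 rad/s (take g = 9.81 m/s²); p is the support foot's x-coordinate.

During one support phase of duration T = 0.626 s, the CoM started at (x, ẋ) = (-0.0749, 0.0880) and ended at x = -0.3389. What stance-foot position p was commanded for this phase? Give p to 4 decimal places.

p = 0.0329

ωT = 3.4801·0.626 = 2.178543; cosh(ωT) = 4.473315, sinh(ωT) = 4.360108
x(T) = p + (x₀−p)·cosh(ωT) + (ẋ₀/ω)·sinh(ωT) ⇒ p·(1 − cosh) = x(T) − x₀·cosh − (ẋ₀/ω)·sinh
numerator   = -0.3389 − (-0.0749)·4.473315 − (0.0880/3.4801)·4.360108 = -0.114101
denominator = 1 − 4.473315 = -3.473315
p = -0.114101 / -3.473315 = 0.0329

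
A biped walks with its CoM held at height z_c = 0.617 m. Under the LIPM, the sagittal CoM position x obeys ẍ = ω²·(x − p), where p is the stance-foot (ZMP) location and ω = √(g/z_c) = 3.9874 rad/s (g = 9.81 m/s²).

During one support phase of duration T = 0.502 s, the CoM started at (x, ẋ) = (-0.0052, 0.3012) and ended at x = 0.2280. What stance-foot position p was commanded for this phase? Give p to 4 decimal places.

ωT = 3.9874·0.502 = 2.001675; cosh(ωT) = 3.768275, sinh(ωT) = 3.633166
x(T) = p + (x₀−p)·cosh(ωT) + (ẋ₀/ω)·sinh(ωT) ⇒ p·(1 − cosh) = x(T) − x₀·cosh − (ẋ₀/ω)·sinh
numerator   = 0.2280 − (-0.0052)·3.768275 − (0.3012/3.9874)·3.633166 = -0.026847
denominator = 1 − 3.768275 = -2.768275
p = -0.026847 / -2.768275 = 0.0097

p = 0.0097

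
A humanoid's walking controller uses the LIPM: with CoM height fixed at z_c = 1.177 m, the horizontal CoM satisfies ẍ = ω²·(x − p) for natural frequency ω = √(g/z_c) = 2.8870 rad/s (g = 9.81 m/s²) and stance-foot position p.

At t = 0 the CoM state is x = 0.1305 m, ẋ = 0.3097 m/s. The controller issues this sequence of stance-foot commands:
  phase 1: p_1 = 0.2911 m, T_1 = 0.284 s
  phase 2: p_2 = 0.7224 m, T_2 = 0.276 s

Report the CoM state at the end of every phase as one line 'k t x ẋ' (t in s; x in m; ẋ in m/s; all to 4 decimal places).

phase 1: p=0.2911, T=0.284, ωT=0.819908, cosh=1.355382, sinh=0.914909; start (x,ẋ)=(0.130500, 0.309700) → end (x,ẋ)=(0.171572, -0.004438)
phase 2: p=0.7224, T=0.276, ωT=0.796812, cosh=1.334610, sinh=0.883847; start (x,ẋ)=(0.171572, -0.004438) → end (x,ẋ)=(-0.014100, -1.411453)

1 0.2840 0.1716 -0.0044
2 0.5600 -0.0141 -1.4115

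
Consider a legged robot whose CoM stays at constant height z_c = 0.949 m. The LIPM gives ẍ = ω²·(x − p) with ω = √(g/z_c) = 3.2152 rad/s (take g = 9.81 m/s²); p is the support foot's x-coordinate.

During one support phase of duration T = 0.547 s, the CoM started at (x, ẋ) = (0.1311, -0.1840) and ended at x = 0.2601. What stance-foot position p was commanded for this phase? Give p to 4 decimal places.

ωT = 3.2152·0.547 = 1.758714; cosh(ωT) = 2.988618, sinh(ωT) = 2.816352
x(T) = p + (x₀−p)·cosh(ωT) + (ẋ₀/ω)·sinh(ωT) ⇒ p·(1 − cosh) = x(T) − x₀·cosh − (ẋ₀/ω)·sinh
numerator   = 0.2601 − (0.1311)·2.988618 − (-0.1840/3.2152)·2.816352 = 0.029467
denominator = 1 − 2.988618 = -1.988618
p = 0.029467 / -1.988618 = -0.0148

p = -0.0148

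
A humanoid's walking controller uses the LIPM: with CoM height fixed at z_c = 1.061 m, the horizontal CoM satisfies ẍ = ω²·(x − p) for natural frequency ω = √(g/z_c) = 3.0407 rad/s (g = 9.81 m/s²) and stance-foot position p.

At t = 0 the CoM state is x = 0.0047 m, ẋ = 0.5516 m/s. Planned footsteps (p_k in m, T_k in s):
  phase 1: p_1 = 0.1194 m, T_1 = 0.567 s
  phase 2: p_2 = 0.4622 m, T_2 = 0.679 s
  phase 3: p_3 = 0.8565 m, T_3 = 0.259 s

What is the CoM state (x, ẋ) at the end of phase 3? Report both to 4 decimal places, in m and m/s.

x = 0.5927, ẋ = -0.1873

phase 1: p=0.1194, T=0.567, ωT=1.724077, cosh=2.892840, sinh=2.714502; start (x,ẋ)=(0.004700, 0.551600) → end (x,ẋ)=(0.280017, 0.648958)
phase 2: p=0.4622, T=0.679, ωT=2.064635, cosh=4.004644, sinh=3.877779; start (x,ẋ)=(0.280017, 0.648958) → end (x,ẋ)=(0.560234, 0.450699)
phase 3: p=0.8565, T=0.259, ωT=0.787541, cosh=1.326474, sinh=0.871512; start (x,ẋ)=(0.560234, 0.450699) → end (x,ẋ)=(0.592688, -0.187267)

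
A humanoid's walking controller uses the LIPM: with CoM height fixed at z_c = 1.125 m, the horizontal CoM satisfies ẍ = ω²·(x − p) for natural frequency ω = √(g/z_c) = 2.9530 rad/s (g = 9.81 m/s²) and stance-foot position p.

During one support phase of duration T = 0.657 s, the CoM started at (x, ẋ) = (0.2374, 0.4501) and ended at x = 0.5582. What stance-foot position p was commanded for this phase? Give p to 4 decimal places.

ωT = 2.9530·0.657 = 1.940121; cosh(ωT) = 3.551640, sinh(ωT) = 3.407953
x(T) = p + (x₀−p)·cosh(ωT) + (ẋ₀/ω)·sinh(ωT) ⇒ p·(1 − cosh) = x(T) − x₀·cosh − (ẋ₀/ω)·sinh
numerator   = 0.5582 − (0.2374)·3.551640 − (0.4501/2.9530)·3.407953 = -0.804404
denominator = 1 − 3.551640 = -2.551640
p = -0.804404 / -2.551640 = 0.3152

p = 0.3152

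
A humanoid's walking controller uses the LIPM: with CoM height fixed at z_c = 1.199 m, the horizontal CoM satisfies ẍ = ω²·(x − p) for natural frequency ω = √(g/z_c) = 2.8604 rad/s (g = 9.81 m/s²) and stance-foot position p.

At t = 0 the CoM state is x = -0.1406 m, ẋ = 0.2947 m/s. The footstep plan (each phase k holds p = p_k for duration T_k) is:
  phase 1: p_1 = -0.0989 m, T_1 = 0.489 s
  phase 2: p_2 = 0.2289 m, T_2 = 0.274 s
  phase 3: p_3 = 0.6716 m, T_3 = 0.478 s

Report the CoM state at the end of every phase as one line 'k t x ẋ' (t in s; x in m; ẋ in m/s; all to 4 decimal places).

1 0.4890 0.0074 0.4063
2 0.7630 0.0589 -0.0113
3 1.2410 -0.6159 -3.2392

phase 1: p=-0.0989, T=0.489, ωT=1.398736, cosh=2.148492, sinh=1.901583; start (x,ẋ)=(-0.140600, 0.294700) → end (x,ẋ)=(0.007423, 0.406342)
phase 2: p=0.2289, T=0.274, ωT=0.783750, cosh=1.323179, sinh=0.866488; start (x,ẋ)=(0.007423, 0.406342) → end (x,ẋ)=(0.058938, -0.011267)
phase 3: p=0.6716, T=0.478, ωT=1.367271, cosh=2.089714, sinh=1.834913; start (x,ẋ)=(0.058938, -0.011267) → end (x,ẋ)=(-0.615915, -3.239151)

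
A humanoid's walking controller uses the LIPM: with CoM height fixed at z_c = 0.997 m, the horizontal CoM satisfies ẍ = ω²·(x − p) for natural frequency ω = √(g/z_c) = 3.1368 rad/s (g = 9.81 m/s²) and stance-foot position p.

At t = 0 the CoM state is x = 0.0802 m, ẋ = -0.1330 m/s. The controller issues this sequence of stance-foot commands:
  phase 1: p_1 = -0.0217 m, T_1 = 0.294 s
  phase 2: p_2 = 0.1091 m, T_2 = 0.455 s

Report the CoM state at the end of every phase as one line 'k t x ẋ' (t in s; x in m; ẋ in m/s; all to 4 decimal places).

1 0.2940 0.0818 0.1447
2 0.7490 0.1395 0.1507

phase 1: p=-0.0217, T=0.294, ωT=0.922219, cosh=1.456250, sinh=1.058615; start (x,ẋ)=(0.080200, -0.133000) → end (x,ẋ)=(0.081807, 0.144694)
phase 2: p=0.1091, T=0.455, ωT=1.427244, cosh=2.203584, sinh=1.963615; start (x,ẋ)=(0.081807, 0.144694) → end (x,ẋ)=(0.139535, 0.150734)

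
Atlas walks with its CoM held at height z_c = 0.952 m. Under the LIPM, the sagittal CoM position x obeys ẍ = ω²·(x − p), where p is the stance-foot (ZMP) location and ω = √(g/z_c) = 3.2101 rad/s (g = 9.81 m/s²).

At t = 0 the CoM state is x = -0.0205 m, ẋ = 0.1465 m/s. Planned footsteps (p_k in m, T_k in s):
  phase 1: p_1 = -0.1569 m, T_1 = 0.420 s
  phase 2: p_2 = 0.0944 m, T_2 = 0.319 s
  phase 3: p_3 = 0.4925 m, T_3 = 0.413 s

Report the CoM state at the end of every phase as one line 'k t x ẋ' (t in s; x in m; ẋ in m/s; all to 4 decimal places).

phase 1: p=-0.1569, T=0.420, ωT=1.348242, cosh=2.055173, sinh=1.795477; start (x,ẋ)=(-0.020500, 0.146500) → end (x,ẋ)=(0.205366, 1.087246)
phase 2: p=0.0944, T=0.319, ωT=1.024022, cosh=1.571759, sinh=1.212612; start (x,ẋ)=(0.205366, 1.087246) → end (x,ẋ)=(0.679518, 2.140837)
phase 3: p=0.4925, T=0.413, ωT=1.325771, cosh=2.015343, sinh=1.749745; start (x,ẋ)=(0.679518, 2.140837) → end (x,ẋ)=(2.036322, 5.364974)

1 0.4200 0.2054 1.0872
2 0.7390 0.6795 2.1408
3 1.1520 2.0363 5.3650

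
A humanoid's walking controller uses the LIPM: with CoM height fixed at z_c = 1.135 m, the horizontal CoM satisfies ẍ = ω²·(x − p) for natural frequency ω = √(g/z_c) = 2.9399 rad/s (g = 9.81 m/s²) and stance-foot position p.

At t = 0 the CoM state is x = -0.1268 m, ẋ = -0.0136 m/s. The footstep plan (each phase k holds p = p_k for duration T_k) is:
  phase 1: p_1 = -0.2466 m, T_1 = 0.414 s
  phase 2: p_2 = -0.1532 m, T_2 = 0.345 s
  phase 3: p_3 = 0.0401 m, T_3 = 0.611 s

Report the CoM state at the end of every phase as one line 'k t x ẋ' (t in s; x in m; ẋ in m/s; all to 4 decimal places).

phase 1: p=-0.2466, T=0.414, ωT=1.217119, cosh=1.836762, sinh=1.540680; start (x,ẋ)=(-0.126800, -0.013600) → end (x,ẋ)=(-0.033683, 0.517648)
phase 2: p=-0.1532, T=0.345, ωT=1.014266, cosh=1.560003, sinh=1.197334; start (x,ẋ)=(-0.033683, 0.517648) → end (x,ẋ)=(0.244069, 1.228236)
phase 3: p=0.0401, T=0.611, ωT=1.796279, cosh=3.096547, sinh=2.930631; start (x,ẋ)=(0.244069, 1.228236) → end (x,ẋ)=(1.896064, 5.560642)

1 0.4140 -0.0337 0.5176
2 0.7590 0.2441 1.2282
3 1.3700 1.8961 5.5606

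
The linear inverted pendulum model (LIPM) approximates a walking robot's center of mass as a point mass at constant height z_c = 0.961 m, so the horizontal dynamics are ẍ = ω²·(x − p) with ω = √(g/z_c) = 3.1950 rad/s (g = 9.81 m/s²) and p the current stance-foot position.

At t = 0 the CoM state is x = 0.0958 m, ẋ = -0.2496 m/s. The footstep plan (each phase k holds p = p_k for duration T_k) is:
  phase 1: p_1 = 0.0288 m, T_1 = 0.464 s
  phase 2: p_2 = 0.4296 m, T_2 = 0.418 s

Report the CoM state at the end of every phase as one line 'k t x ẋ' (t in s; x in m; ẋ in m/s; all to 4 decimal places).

phase 1: p=0.0288, T=0.464, ωT=1.482480, cosh=2.315464, sinh=2.088390; start (x,ẋ)=(0.095800, -0.249600) → end (x,ẋ)=(0.020787, -0.130889)
phase 2: p=0.4296, T=0.418, ωT=1.335510, cosh=2.032479, sinh=1.769455; start (x,ẋ)=(0.020787, -0.130889) → end (x,ẋ)=(-0.473793, -2.577217)

1 0.4640 0.0208 -0.1309
2 0.8820 -0.4738 -2.5772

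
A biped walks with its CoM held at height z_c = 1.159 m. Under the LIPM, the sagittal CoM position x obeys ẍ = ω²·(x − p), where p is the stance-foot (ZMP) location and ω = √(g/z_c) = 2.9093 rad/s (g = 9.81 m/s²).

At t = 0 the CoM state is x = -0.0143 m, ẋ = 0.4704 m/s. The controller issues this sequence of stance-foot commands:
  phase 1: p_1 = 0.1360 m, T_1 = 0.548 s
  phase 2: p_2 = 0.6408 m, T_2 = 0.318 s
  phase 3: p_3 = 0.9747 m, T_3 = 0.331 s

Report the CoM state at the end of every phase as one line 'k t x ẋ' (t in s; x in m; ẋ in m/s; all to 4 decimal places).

phase 1: p=0.1360, T=0.548, ωT=1.594296, cosh=2.563957, sinh=2.360906; start (x,ẋ)=(-0.014300, 0.470400) → end (x,ẋ)=(0.132368, 0.173737)
phase 2: p=0.6408, T=0.318, ωT=0.925157, cosh=1.459367, sinh=1.062898; start (x,ẋ)=(0.132368, 0.173737) → end (x,ẋ)=(-0.037714, -1.318671)
phase 3: p=0.9747, T=0.331, ωT=0.962978, cosh=1.500620, sinh=1.118866; start (x,ẋ)=(-0.037714, -1.318671) → end (x,ẋ)=(-1.051688, -5.274353)

1 0.5480 0.1324 0.1737
2 0.8660 -0.0377 -1.3187
3 1.1970 -1.0517 -5.2744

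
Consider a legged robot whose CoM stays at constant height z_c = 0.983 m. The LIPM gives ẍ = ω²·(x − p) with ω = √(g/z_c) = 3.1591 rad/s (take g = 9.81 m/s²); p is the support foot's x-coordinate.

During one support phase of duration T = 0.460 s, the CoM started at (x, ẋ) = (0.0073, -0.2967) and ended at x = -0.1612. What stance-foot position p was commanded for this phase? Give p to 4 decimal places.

ωT = 3.1591·0.460 = 1.453186; cosh(ωT) = 2.255271, sinh(ωT) = 2.021447
x(T) = p + (x₀−p)·cosh(ωT) + (ẋ₀/ω)·sinh(ωT) ⇒ p·(1 − cosh) = x(T) − x₀·cosh − (ẋ₀/ω)·sinh
numerator   = -0.1612 − (0.0073)·2.255271 − (-0.2967/3.1591)·2.021447 = 0.012189
denominator = 1 − 2.255271 = -1.255271
p = 0.012189 / -1.255271 = -0.0097

p = -0.0097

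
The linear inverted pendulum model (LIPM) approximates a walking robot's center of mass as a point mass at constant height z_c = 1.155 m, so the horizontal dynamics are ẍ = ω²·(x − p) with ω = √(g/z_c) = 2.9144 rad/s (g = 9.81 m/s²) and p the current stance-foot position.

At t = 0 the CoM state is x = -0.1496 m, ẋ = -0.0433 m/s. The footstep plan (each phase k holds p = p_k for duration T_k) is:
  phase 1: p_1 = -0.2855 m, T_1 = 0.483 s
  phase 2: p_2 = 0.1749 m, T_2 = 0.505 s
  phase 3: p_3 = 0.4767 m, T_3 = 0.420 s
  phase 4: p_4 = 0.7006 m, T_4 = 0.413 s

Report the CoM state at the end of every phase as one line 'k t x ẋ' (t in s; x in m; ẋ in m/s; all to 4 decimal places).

phase 1: p=-0.2855, T=0.483, ωT=1.407655, cosh=2.165539, sinh=1.920823; start (x,ẋ)=(-0.149600, -0.043300) → end (x,ẋ)=(-0.019741, 0.667007)
phase 2: p=0.1749, T=0.505, ωT=1.471772, cosh=2.293234, sinh=2.063715; start (x,ẋ)=(-0.019741, 0.667007) → end (x,ẋ)=(0.200856, 0.358933)
phase 3: p=0.4767, T=0.420, ωT=1.224048, cosh=1.847482, sinh=1.553445; start (x,ẋ)=(0.200856, 0.358933) → end (x,ẋ)=(0.158403, -0.585723)
phase 4: p=0.7006, T=0.413, ωT=1.203647, cosh=1.816173, sinh=1.516075; start (x,ẋ)=(0.158403, -0.585723) → end (x,ẋ)=(-0.588817, -3.459444)

1 0.4830 -0.0197 0.6670
2 0.9880 0.2009 0.3589
3 1.4080 0.1584 -0.5857
4 1.8210 -0.5888 -3.4594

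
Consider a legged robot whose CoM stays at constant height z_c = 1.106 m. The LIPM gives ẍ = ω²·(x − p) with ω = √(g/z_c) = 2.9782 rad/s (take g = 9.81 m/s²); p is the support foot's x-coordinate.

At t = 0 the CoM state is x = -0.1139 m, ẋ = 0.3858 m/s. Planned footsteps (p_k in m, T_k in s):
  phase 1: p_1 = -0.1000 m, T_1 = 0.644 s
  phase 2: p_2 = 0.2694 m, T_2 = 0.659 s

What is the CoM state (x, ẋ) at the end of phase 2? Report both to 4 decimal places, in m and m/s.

x = 1.7289, ẋ = 4.5099

phase 1: p=-0.1000, T=0.644, ωT=1.917961, cosh=3.476985, sinh=3.330079; start (x,ẋ)=(-0.113900, 0.385800) → end (x,ẋ)=(0.283053, 1.203566)
phase 2: p=0.2694, T=0.659, ωT=1.962634, cosh=3.629269, sinh=3.488781; start (x,ẋ)=(0.283053, 1.203566) → end (x,ẋ)=(1.728854, 4.509919)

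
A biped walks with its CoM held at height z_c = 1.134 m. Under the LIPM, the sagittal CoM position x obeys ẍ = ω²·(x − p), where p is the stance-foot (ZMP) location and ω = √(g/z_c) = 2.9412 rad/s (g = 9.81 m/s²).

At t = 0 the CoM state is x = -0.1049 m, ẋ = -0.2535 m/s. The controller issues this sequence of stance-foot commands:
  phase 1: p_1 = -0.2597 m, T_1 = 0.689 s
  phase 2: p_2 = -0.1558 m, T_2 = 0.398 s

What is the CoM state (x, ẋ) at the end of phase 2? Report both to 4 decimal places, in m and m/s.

phase 1: p=-0.2597, T=0.689, ωT=2.026487, cosh=3.859591, sinh=3.727793; start (x,ẋ)=(-0.104900, -0.253500) → end (x,ẋ)=(0.016469, 0.718850)
phase 2: p=-0.1558, T=0.398, ωT=1.170598, cosh=1.767050, sinh=1.456869; start (x,ẋ)=(0.016469, 0.718850) → end (x,ẋ)=(0.504676, 2.008405)

x = 0.5047, ẋ = 2.0084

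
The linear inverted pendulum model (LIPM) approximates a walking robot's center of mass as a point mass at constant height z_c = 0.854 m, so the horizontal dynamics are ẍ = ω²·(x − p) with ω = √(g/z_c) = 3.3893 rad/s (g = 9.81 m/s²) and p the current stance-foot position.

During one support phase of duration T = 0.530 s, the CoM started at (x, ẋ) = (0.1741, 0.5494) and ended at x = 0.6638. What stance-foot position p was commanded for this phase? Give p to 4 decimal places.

ωT = 3.3893·0.530 = 1.796329; cosh(ωT) = 3.096693, sinh(ωT) = 2.930787
x(T) = p + (x₀−p)·cosh(ωT) + (ẋ₀/ω)·sinh(ωT) ⇒ p·(1 − cosh) = x(T) − x₀·cosh − (ẋ₀/ω)·sinh
numerator   = 0.6638 − (0.1741)·3.096693 − (0.5494/3.3893)·2.930787 = -0.350410
denominator = 1 − 3.096693 = -2.096693
p = -0.350410 / -2.096693 = 0.1671

p = 0.1671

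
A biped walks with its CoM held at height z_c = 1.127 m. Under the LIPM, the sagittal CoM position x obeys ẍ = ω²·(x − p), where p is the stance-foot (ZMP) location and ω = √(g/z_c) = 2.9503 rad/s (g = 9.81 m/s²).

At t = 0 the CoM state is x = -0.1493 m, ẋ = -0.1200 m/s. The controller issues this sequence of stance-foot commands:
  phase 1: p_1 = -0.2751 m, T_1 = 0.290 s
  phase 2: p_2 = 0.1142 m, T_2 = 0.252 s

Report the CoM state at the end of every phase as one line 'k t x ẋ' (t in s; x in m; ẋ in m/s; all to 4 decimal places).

1 0.2900 -0.1396 0.1911
2 0.5420 -0.1603 -0.3630

phase 1: p=-0.2751, T=0.290, ωT=0.855587, cosh=1.388894, sinh=0.963861; start (x,ẋ)=(-0.149300, -0.120000) → end (x,ẋ)=(-0.139581, 0.191067)
phase 2: p=0.1142, T=0.252, ωT=0.743476, cosh=1.289346, sinh=0.813887; start (x,ẋ)=(-0.139581, 0.191067) → end (x,ẋ)=(-0.160302, -0.363030)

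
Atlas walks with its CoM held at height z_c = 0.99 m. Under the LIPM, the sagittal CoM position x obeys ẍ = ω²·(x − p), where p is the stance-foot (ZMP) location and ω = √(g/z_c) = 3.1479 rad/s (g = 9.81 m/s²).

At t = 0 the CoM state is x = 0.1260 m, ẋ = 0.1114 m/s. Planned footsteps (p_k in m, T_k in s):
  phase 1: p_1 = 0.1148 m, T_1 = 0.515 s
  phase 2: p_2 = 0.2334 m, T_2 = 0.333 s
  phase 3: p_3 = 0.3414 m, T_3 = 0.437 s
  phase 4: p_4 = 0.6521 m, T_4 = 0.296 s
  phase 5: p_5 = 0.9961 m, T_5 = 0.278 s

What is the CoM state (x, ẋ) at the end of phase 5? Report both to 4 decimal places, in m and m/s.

phase 1: p=0.1148, T=0.515, ωT=1.621169, cosh=2.628333, sinh=2.430665; start (x,ẋ)=(0.126000, 0.111400) → end (x,ẋ)=(0.230255, 0.378493)
phase 2: p=0.2334, T=0.333, ωT=1.048251, cosh=1.601604, sinh=1.251053; start (x,ẋ)=(0.230255, 0.378493) → end (x,ẋ)=(0.378786, 0.593811)
phase 3: p=0.3414, T=0.437, ωT=1.375632, cosh=2.105129, sinh=1.852449; start (x,ẋ)=(0.378786, 0.593811) → end (x,ẋ)=(0.769543, 1.468059)
phase 4: p=0.6521, T=0.296, ωT=0.931778, cosh=1.466437, sinh=1.072584; start (x,ẋ)=(0.769543, 1.468059) → end (x,ẋ)=(1.324535, 2.549350)
phase 5: p=0.9961, T=0.278, ωT=0.875116, cosh=1.407984, sinh=0.991170; start (x,ẋ)=(1.324535, 2.549350) → end (x,ẋ)=(2.261238, 4.614196)

x = 2.2612, ẋ = 4.6142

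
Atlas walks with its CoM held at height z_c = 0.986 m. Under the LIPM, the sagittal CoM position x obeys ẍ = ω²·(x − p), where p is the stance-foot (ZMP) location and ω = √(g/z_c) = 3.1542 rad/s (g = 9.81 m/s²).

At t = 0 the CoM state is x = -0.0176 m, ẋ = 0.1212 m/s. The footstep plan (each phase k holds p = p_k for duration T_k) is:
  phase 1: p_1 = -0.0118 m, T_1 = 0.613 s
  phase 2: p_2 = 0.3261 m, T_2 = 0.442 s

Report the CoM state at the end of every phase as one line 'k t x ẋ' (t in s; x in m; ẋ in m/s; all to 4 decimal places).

1 0.6130 0.0978 0.3658
2 1.0550 0.0570 -0.5796

phase 1: p=-0.0118, T=0.613, ωT=1.933525, cosh=3.529237, sinh=3.384599; start (x,ẋ)=(-0.017600, 0.121200) → end (x,ẋ)=(0.097784, 0.365824)
phase 2: p=0.3261, T=0.442, ωT=1.394156, cosh=2.139807, sinh=1.891765; start (x,ẋ)=(0.097784, 0.365824) → end (x,ẋ)=(0.056954, -0.579572)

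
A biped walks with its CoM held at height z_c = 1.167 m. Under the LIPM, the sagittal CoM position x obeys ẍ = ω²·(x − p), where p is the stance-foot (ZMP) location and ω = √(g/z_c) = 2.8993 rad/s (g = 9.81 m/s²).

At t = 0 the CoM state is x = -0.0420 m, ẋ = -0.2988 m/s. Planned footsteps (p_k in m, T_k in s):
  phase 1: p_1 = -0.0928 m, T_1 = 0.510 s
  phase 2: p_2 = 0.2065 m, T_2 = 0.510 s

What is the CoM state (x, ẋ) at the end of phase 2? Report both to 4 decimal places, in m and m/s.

x = -0.9830, ẋ = -3.2741

phase 1: p=-0.0928, T=0.510, ωT=1.478643, cosh=2.307468, sinh=2.079521; start (x,ẋ)=(-0.042000, -0.298800) → end (x,ẋ)=(-0.189895, -0.383190)
phase 2: p=0.2065, T=0.510, ωT=1.478643, cosh=2.307468, sinh=2.079521; start (x,ẋ)=(-0.189895, -0.383190) → end (x,ẋ)=(-0.983011, -3.274124)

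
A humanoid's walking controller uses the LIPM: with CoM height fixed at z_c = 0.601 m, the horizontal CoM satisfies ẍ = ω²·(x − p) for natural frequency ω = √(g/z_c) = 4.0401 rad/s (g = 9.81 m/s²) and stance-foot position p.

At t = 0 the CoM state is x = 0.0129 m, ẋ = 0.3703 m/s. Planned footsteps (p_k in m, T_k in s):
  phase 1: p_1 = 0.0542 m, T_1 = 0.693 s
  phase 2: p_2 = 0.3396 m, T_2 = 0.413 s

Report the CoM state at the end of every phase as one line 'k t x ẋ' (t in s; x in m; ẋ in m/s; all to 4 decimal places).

phase 1: p=0.0542, T=0.693, ωT=2.799789, cosh=8.251003, sinh=8.190180; start (x,ẋ)=(0.012900, 0.370300) → end (x,ẋ)=(0.464114, 1.688765)
phase 2: p=0.3396, T=0.413, ωT=1.668561, cosh=2.746524, sinh=2.558006; start (x,ẋ)=(0.464114, 1.688765) → end (x,ẋ)=(1.750829, 5.925035)

1 0.6930 0.4641 1.6888
2 1.1060 1.7508 5.9250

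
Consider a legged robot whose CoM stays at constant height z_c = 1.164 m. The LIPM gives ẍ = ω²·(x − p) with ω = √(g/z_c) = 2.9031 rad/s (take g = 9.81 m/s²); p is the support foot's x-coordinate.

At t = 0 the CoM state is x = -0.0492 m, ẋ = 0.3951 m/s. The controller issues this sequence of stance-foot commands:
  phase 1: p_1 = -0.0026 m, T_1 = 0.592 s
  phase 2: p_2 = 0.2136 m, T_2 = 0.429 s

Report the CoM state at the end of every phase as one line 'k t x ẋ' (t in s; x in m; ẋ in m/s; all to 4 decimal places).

phase 1: p=-0.0026, T=0.592, ωT=1.718635, cosh=2.878111, sinh=2.698801; start (x,ẋ)=(-0.049200, 0.395100) → end (x,ẋ)=(0.230576, 0.772036)
phase 2: p=0.2136, T=0.429, ωT=1.245430, cosh=1.881123, sinh=1.593305; start (x,ẋ)=(0.230576, 0.772036) → end (x,ẋ)=(0.669249, 1.530816)

1 0.5920 0.2306 0.7720
2 1.0210 0.6692 1.5308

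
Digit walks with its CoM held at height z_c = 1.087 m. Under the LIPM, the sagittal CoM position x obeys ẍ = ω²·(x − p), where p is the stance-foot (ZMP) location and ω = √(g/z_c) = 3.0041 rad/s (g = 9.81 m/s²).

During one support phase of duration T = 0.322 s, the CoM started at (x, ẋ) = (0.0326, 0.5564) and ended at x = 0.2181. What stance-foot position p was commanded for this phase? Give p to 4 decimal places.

p = 0.0780

ωT = 3.0041·0.322 = 0.967320; cosh(ωT) = 1.505493, sinh(ωT) = 1.125392
x(T) = p + (x₀−p)·cosh(ωT) + (ẋ₀/ω)·sinh(ωT) ⇒ p·(1 − cosh) = x(T) − x₀·cosh − (ẋ₀/ω)·sinh
numerator   = 0.2181 − (0.0326)·1.505493 − (0.5564/3.0041)·1.125392 = -0.039417
denominator = 1 − 1.505493 = -0.505493
p = -0.039417 / -0.505493 = 0.0780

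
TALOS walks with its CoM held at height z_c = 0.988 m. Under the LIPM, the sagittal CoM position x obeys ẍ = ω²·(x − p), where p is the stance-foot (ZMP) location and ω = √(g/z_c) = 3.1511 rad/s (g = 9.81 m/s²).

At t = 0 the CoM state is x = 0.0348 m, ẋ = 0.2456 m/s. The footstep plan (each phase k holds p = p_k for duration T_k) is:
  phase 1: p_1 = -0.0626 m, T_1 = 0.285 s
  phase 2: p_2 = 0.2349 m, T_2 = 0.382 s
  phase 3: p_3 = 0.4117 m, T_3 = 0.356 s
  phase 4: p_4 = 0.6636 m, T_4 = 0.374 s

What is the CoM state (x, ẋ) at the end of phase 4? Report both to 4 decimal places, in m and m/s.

phase 1: p=-0.0626, T=0.285, ωT=0.898063, cosh=1.431101, sinh=1.023743; start (x,ẋ)=(0.034800, 0.245600) → end (x,ẋ)=(0.156581, 0.665683)
phase 2: p=0.2349, T=0.382, ωT=1.203720, cosh=1.816284, sinh=1.516208; start (x,ẋ)=(0.156581, 0.665683) → end (x,ẋ)=(0.412955, 0.834882)
phase 3: p=0.4117, T=0.356, ωT=1.121792, cosh=1.698023, sinh=1.372327; start (x,ẋ)=(0.412955, 0.834882) → end (x,ẋ)=(0.777429, 1.423078)
phase 4: p=0.6636, T=0.374, ωT=1.178511, cosh=1.778635, sinh=1.470898; start (x,ẋ)=(0.777429, 1.423078) → end (x,ẋ)=(1.530337, 3.058727)

x = 1.5303, ẋ = 3.0587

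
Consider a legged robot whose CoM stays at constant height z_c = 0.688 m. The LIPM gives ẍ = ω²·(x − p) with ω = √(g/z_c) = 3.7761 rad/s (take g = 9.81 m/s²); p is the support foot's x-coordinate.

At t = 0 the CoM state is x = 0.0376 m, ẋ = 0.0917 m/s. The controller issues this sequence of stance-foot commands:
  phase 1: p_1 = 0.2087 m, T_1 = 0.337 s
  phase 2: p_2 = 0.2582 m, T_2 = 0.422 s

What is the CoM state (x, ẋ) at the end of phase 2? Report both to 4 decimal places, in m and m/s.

x = -1.1638, ẋ = -5.2896

phase 1: p=0.2087, T=0.337, ωT=1.272546, cosh=1.925023, sinh=1.644906; start (x,ẋ)=(0.037600, 0.091700) → end (x,ẋ)=(-0.080726, -0.886234)
phase 2: p=0.2582, T=0.422, ωT=1.593514, cosh=2.562111, sinh=2.358901; start (x,ẋ)=(-0.080726, -0.886234) → end (x,ẋ)=(-1.163790, -5.289595)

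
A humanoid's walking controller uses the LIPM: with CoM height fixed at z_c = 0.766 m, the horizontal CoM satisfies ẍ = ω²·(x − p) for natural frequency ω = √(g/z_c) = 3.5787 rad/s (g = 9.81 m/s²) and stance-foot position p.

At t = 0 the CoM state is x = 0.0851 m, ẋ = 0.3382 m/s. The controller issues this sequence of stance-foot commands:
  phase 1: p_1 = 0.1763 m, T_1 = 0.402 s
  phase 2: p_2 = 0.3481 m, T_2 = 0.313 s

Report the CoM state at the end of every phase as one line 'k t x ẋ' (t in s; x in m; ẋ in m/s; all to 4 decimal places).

phase 1: p=0.1763, T=0.402, ωT=1.438637, cosh=2.226100, sinh=1.988849; start (x,ẋ)=(0.085100, 0.338200) → end (x,ẋ)=(0.161233, 0.103752)
phase 2: p=0.3481, T=0.313, ωT=1.120133, cosh=1.695749, sinh=1.369513; start (x,ẋ)=(0.161233, 0.103752) → end (x,ẋ)=(0.070925, -0.739912)

1 0.4020 0.1612 0.1038
2 0.7150 0.0709 -0.7399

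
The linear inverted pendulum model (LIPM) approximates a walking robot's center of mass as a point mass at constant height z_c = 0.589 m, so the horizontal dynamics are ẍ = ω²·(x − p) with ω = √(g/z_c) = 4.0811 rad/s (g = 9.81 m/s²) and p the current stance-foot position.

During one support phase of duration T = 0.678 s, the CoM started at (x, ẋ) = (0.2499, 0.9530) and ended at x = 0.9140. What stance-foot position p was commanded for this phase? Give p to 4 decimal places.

p = 0.4197

ωT = 4.0811·0.678 = 2.766986; cosh(ωT) = 7.986728, sinh(ωT) = 7.923876
x(T) = p + (x₀−p)·cosh(ωT) + (ẋ₀/ω)·sinh(ωT) ⇒ p·(1 − cosh) = x(T) − x₀·cosh − (ẋ₀/ω)·sinh
numerator   = 0.9140 − (0.2499)·7.986728 − (0.9530/4.0811)·7.923876 = -2.932231
denominator = 1 − 7.986728 = -6.986728
p = -2.932231 / -6.986728 = 0.4197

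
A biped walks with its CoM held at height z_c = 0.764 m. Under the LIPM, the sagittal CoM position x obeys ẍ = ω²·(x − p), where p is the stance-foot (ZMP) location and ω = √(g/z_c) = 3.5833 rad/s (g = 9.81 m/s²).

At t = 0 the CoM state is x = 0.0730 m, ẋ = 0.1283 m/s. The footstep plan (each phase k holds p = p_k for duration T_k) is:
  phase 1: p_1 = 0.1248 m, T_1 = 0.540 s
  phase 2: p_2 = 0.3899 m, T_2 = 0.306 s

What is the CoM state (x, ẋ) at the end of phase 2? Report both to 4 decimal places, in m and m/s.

x = -0.2191, ẋ = -1.8497

phase 1: p=0.1248, T=0.540, ωT=1.934982, cosh=3.534173, sinh=3.389746; start (x,ẋ)=(0.073000, 0.128300) → end (x,ẋ)=(0.063100, -0.175753)
phase 2: p=0.3899, T=0.306, ωT=1.096490, cosh=1.663840, sinh=1.329799; start (x,ẋ)=(0.063100, -0.175753) → end (x,ẋ)=(-0.219067, -1.849651)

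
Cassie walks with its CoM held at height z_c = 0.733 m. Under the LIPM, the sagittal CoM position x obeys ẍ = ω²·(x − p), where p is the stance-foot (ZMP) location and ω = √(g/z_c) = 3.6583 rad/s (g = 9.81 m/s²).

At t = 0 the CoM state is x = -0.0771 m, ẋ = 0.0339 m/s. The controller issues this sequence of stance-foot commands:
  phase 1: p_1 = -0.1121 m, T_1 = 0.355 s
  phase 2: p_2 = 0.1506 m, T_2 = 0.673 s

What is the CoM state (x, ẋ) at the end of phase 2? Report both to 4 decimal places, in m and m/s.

x = -0.4496, ẋ = -2.1159

phase 1: p=-0.1121, T=0.355, ωT=1.298696, cosh=1.968702, sinh=1.695815; start (x,ẋ)=(-0.077100, 0.033900) → end (x,ẋ)=(-0.027481, 0.283872)
phase 2: p=0.1506, T=0.673, ωT=2.462036, cosh=5.906963, sinh=5.821702; start (x,ẋ)=(-0.027481, 0.283872) → end (x,ẋ)=(-0.449573, -2.115864)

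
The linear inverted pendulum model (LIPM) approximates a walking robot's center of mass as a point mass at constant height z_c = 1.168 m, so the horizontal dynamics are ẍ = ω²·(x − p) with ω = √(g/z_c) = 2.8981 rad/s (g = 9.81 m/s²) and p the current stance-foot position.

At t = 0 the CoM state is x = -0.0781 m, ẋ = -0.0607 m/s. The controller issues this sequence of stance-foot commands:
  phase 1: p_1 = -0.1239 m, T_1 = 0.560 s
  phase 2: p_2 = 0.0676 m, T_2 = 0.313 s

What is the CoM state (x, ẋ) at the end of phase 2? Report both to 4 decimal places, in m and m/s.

x = -0.0496, ẋ = -0.1309

phase 1: p=-0.1239, T=0.560, ωT=1.622936, cosh=2.632633, sinh=2.435315; start (x,ẋ)=(-0.078100, -0.060700) → end (x,ẋ)=(-0.054332, 0.163446)
phase 2: p=0.0676, T=0.313, ωT=0.907105, cosh=1.440416, sinh=1.036725; start (x,ẋ)=(-0.054332, 0.163446) → end (x,ẋ)=(-0.049565, -0.130920)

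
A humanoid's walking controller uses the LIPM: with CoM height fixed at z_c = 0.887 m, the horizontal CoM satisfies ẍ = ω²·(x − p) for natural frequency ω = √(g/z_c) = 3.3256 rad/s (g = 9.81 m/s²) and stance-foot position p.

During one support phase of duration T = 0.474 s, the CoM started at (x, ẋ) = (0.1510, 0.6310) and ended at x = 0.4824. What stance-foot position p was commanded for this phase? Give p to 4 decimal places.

p = 0.2219

ωT = 3.3256·0.474 = 1.576334; cosh(ωT) = 2.521962, sinh(ωT) = 2.315230
x(T) = p + (x₀−p)·cosh(ωT) + (ẋ₀/ω)·sinh(ωT) ⇒ p·(1 − cosh) = x(T) − x₀·cosh − (ẋ₀/ω)·sinh
numerator   = 0.4824 − (0.1510)·2.521962 − (0.6310/3.3256)·2.315230 = -0.337708
denominator = 1 − 2.521962 = -1.521962
p = -0.337708 / -1.521962 = 0.2219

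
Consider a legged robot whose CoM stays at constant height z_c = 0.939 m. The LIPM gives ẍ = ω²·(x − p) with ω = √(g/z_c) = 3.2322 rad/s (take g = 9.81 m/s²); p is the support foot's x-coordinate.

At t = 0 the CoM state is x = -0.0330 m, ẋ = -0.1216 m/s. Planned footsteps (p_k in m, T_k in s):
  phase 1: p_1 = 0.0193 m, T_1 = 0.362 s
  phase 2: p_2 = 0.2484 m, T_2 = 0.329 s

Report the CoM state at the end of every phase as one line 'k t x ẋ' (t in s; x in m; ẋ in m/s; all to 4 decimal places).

1 0.3620 -0.1278 -0.4609
2 0.6910 -0.5433 -2.2981

phase 1: p=0.0193, T=0.362, ωT=1.170056, cosh=1.766262, sinh=1.455912; start (x,ẋ)=(-0.033000, -0.121600) → end (x,ẋ)=(-0.127849, -0.460891)
phase 2: p=0.2484, T=0.329, ωT=1.063394, cosh=1.620733, sinh=1.275451; start (x,ẋ)=(-0.127849, -0.460891) → end (x,ẋ)=(-0.543270, -2.298072)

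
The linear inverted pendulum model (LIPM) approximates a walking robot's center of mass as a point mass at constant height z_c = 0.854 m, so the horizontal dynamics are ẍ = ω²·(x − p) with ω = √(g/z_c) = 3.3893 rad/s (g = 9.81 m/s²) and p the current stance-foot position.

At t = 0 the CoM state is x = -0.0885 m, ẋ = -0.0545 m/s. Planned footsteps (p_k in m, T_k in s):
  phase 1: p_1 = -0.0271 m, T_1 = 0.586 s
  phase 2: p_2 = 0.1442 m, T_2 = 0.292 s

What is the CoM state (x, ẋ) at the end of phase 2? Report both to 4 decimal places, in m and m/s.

x = -0.8787, ẋ = -3.2434

phase 1: p=-0.0271, T=0.586, ωT=1.986130, cosh=3.712251, sinh=3.575025; start (x,ẋ)=(-0.088500, -0.054500) → end (x,ẋ)=(-0.312519, -0.946291)
phase 2: p=0.1442, T=0.292, ωT=0.989676, cosh=1.531029, sinh=1.159332; start (x,ẋ)=(-0.312519, -0.946291) → end (x,ẋ)=(-0.878735, -3.243395)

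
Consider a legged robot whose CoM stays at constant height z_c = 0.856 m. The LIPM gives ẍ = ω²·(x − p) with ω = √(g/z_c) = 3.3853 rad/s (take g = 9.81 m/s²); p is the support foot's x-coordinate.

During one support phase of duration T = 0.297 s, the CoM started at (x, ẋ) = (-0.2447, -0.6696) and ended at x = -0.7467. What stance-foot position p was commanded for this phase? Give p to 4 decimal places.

p = 0.2428

ωT = 3.3853·0.297 = 1.005434; cosh(ωT) = 1.549490, sinh(ωT) = 1.183604
x(T) = p + (x₀−p)·cosh(ωT) + (ẋ₀/ω)·sinh(ωT) ⇒ p·(1 − cosh) = x(T) − x₀·cosh − (ẋ₀/ω)·sinh
numerator   = -0.7467 − (-0.2447)·1.549490 − (-0.6696/3.3853)·1.183604 = -0.133427
denominator = 1 − 1.549490 = -0.549490
p = -0.133427 / -0.549490 = 0.2428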